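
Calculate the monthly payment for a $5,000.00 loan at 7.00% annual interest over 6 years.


Loan payment formula: PMT = PV × r / (1 − (1 + r)^(−n))
Monthly rate r = 0.07/12 ≈ 0.00583333, n = 72 months
Denominator: 1 − (1 + 0.07/12)^(−72) = 0.342151
PMT = $5,000.00 × (0.07/12) / 0.342151
PMT = $85.25 per month

PMT = PV × r / (1-(1+r)^(-n)) = $85.25/month


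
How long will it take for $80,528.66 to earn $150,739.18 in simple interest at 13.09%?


Rearrange the simple interest formula for t:
I = P × r × t  ⇒  t = I / (P × r)
t = $150,739.18 / ($80,528.66 × 0.1309)
t = 14.3

t = I/(P×r) = 14.3 years


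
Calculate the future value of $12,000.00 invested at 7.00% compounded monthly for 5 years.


Compound interest formula: A = P(1 + r/n)^(nt)
A = $12,000.00 × (1 + 0.07/12)^(12 × 5)
Growth factor: (1 + 0.07/12)^60 = 1.417625
A = $12,000.00 × 1.417625
A = $17,011.50

A = P(1 + r/n)^(nt) = $17,011.50


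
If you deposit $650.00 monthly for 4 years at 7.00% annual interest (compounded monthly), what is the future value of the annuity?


Future value of an ordinary annuity: FV = PMT × ((1 + r)^n − 1) / r
Monthly rate r = 0.07/12 ≈ 0.00583333, n = 48
FV = $650.00 × ((1 + 0.07/12)^48 − 1) / (0.07/12)
FV = $650.00 × 55.209236
FV = $35,886.00

FV = PMT × ((1+r)^n - 1)/r = $35,886.00


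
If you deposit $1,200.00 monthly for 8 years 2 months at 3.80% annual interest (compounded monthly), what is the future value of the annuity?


Future value of an ordinary annuity: FV = PMT × ((1 + r)^n − 1) / r
Monthly rate r = 0.038/12 ≈ 0.00316667, n = 98
FV = $1,200.00 × ((1 + 0.038/12)^98 − 1) / (0.038/12)
FV = $1,200.00 × 114.698237
FV = $137,637.88

FV = PMT × ((1+r)^n - 1)/r = $137,637.88


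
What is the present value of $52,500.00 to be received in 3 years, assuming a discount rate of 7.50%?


Present value formula: PV = FV / (1 + r)^t
PV = $52,500.00 / (1 + 0.075)^3
PV = $52,500.00 / 1.242297
PV = $42,260.43

PV = FV / (1 + r)^t = $42,260.43


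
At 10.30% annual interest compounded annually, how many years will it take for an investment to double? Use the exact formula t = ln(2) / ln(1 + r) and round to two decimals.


Doubling condition: (1 + r)^t = 2
Take ln of both sides: t × ln(1 + r) = ln(2)
t = ln(2) / ln(1 + r)
t = 0.693147 / 0.098034
t = 7.07

t = ln(2) / ln(1 + r) = 7.07 years


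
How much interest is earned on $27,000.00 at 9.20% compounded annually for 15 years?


Compound interest earned = final amount − principal.
A = P(1 + r/n)^(nt) = $27,000.00 × (1 + 0.092/1)^(1 × 15) = $101,088.87
Interest = A − P = $101,088.87 − $27,000.00 = $74,088.87

Interest = A - P = $74,088.87


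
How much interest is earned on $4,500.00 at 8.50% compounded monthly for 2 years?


Compound interest earned = final amount − principal.
A = P(1 + r/n)^(nt) = $4,500.00 × (1 + 0.085/12)^(12 × 2) = $5,330.68
Interest = A − P = $5,330.68 − $4,500.00 = $830.68

Interest = A - P = $830.68


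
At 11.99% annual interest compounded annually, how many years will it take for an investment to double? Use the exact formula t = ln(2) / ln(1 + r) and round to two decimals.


Doubling condition: (1 + r)^t = 2
Take ln of both sides: t × ln(1 + r) = ln(2)
t = ln(2) / ln(1 + r)
t = 0.693147 / 0.113239
t = 6.12

t = ln(2) / ln(1 + r) = 6.12 years


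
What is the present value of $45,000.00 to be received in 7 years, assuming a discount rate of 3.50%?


Present value formula: PV = FV / (1 + r)^t
PV = $45,000.00 / (1 + 0.035)^7
PV = $45,000.00 / 1.2722793
PV = $35,369.59

PV = FV / (1 + r)^t = $35,369.59


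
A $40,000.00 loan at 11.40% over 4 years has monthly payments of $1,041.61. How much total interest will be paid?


Total paid over the life of the loan = PMT × n.
Total paid = $1,041.61 × 48 = $49,997.28
Total interest = total paid − principal = $49,997.28 − $40,000.00 = $9,997.28

Total interest = (PMT × n) - PV = $9,997.28


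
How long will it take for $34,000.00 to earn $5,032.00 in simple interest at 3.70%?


Rearrange the simple interest formula for t:
I = P × r × t  ⇒  t = I / (P × r)
t = $5,032.00 / ($34,000.00 × 0.037)
t = 4

t = I/(P×r) = 4 years


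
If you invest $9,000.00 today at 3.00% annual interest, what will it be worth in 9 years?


Future value formula: FV = PV × (1 + r)^t
FV = $9,000.00 × (1 + 0.03)^9
FV = $9,000.00 × 1.304773
FV = $11,742.96

FV = PV × (1 + r)^t = $11,742.96


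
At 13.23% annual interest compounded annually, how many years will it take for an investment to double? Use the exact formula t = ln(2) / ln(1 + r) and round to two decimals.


Doubling condition: (1 + r)^t = 2
Take ln of both sides: t × ln(1 + r) = ln(2)
t = ln(2) / ln(1 + r)
t = 0.693147 / 0.124251
t = 5.58

t = ln(2) / ln(1 + r) = 5.58 years


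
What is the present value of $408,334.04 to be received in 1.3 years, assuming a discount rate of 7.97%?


Present value formula: PV = FV / (1 + r)^t
PV = $408,334.04 / (1 + 0.0797)^1.3
PV = $408,334.04 / 1.10482637
PV = $369,591.14

PV = FV / (1 + r)^t = $369,591.14


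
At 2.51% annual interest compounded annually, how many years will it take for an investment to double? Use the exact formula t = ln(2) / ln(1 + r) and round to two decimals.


Doubling condition: (1 + r)^t = 2
Take ln of both sides: t × ln(1 + r) = ln(2)
t = ln(2) / ln(1 + r)
t = 0.693147 / 0.024790
t = 27.96

t = ln(2) / ln(1 + r) = 27.96 years


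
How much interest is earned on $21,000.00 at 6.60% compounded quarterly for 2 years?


Compound interest earned = final amount − principal.
A = P(1 + r/n)^(nt) = $21,000.00 × (1 + 0.066/4)^(4 × 2) = $23,937.48
Interest = A − P = $23,937.48 − $21,000.00 = $2,937.48

Interest = A - P = $2,937.48


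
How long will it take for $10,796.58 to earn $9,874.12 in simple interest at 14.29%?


Rearrange the simple interest formula for t:
I = P × r × t  ⇒  t = I / (P × r)
t = $9,874.12 / ($10,796.58 × 0.1429)
t = 6.4

t = I/(P×r) = 6.4 years


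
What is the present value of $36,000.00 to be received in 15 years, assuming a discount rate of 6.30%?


Present value formula: PV = FV / (1 + r)^t
PV = $36,000.00 / (1 + 0.063)^15
PV = $36,000.00 / 2.500339
PV = $14,398.05

PV = FV / (1 + r)^t = $14,398.05


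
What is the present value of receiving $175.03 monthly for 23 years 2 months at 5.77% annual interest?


Present value of an ordinary annuity: PV = PMT × (1 − (1 + r)^(−n)) / r
Monthly rate r = 0.0577/12 ≈ 0.00480833, n = 278
PV = $175.03 × (1 − (1 + 0.0577/12)^(−278)) / (0.0577/12)
PV = $175.03 × 153.161237
PV = $26,807.81

PV = PMT × (1-(1+r)^(-n))/r = $26,807.81


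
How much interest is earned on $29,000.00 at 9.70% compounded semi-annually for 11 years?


Compound interest earned = final amount − principal.
A = P(1 + r/n)^(nt) = $29,000.00 × (1 + 0.097/2)^(2 × 11) = $82,206.01
Interest = A − P = $82,206.01 − $29,000.00 = $53,206.01

Interest = A - P = $53,206.01


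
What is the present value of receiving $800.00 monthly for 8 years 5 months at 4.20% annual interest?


Present value of an ordinary annuity: PV = PMT × (1 − (1 + r)^(−n)) / r
Monthly rate r = 0.042/12 = 0.0035, n = 101
PV = $800.00 × (1 − (1 + 0.042/12)^(−101)) / (0.042/12)
PV = $800.00 × 84.954420
PV = $67,963.54

PV = PMT × (1-(1+r)^(-n))/r = $67,963.54


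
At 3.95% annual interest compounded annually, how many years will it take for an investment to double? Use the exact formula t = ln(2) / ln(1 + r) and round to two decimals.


Doubling condition: (1 + r)^t = 2
Take ln of both sides: t × ln(1 + r) = ln(2)
t = ln(2) / ln(1 + r)
t = 0.693147 / 0.038740
t = 17.89

t = ln(2) / ln(1 + r) = 17.89 years


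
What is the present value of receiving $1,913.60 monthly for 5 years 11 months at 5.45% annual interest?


Present value of an ordinary annuity: PV = PMT × (1 − (1 + r)^(−n)) / r
Monthly rate r = 0.0545/12 ≈ 0.00454167, n = 71
PV = $1,913.60 × (1 − (1 + 0.0545/12)^(−71)) / (0.0545/12)
PV = $1,913.60 × 60.573551
PV = $115,913.55

PV = PMT × (1-(1+r)^(-n))/r = $115,913.55


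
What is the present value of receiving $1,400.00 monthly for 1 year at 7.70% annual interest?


Present value of an ordinary annuity: PV = PMT × (1 − (1 + r)^(−n)) / r
Monthly rate r = 0.077/12 ≈ 0.00641667, n = 12
PV = $1,400.00 × (1 − (1 + 0.077/12)^(−12)) / (0.077/12)
PV = $1,400.00 × 11.514134
PV = $16,119.79

PV = PMT × (1-(1+r)^(-n))/r = $16,119.79


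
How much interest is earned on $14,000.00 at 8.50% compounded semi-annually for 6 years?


Compound interest earned = final amount − principal.
A = P(1 + r/n)^(nt) = $14,000.00 × (1 + 0.085/2)^(2 × 6) = $23,069.64
Interest = A − P = $23,069.64 − $14,000.00 = $9,069.64

Interest = A - P = $9,069.64


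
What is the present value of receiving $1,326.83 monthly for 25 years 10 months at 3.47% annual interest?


Present value of an ordinary annuity: PV = PMT × (1 − (1 + r)^(−n)) / r
Monthly rate r = 0.0347/12 ≈ 0.00289167, n = 310
PV = $1,326.83 × (1 − (1 + 0.0347/12)^(−310)) / (0.0347/12)
PV = $1,326.83 × 204.533497
PV = $271,381.18

PV = PMT × (1-(1+r)^(-n))/r = $271,381.18


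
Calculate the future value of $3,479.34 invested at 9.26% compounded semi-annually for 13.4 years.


Compound interest formula: A = P(1 + r/n)^(nt)
A = $3,479.34 × (1 + 0.0926/2)^(2 × 13.4)
Growth factor: (1 + 0.0926/2)^26.8 = 3.3634644
A = $3,479.34 × 3.3634644
A = $11,702.64

A = P(1 + r/n)^(nt) = $11,702.64


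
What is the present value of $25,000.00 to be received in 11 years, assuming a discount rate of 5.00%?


Present value formula: PV = FV / (1 + r)^t
PV = $25,000.00 / (1 + 0.05)^11
PV = $25,000.00 / 1.7103394
PV = $14,616.98

PV = FV / (1 + r)^t = $14,616.98


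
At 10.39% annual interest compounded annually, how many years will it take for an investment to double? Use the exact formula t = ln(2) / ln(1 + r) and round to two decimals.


Doubling condition: (1 + r)^t = 2
Take ln of both sides: t × ln(1 + r) = ln(2)
t = ln(2) / ln(1 + r)
t = 0.693147 / 0.098849
t = 7.01

t = ln(2) / ln(1 + r) = 7.01 years


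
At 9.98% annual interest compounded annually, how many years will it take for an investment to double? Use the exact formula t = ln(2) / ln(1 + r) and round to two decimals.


Doubling condition: (1 + r)^t = 2
Take ln of both sides: t × ln(1 + r) = ln(2)
t = ln(2) / ln(1 + r)
t = 0.693147 / 0.095128
t = 7.29

t = ln(2) / ln(1 + r) = 7.29 years


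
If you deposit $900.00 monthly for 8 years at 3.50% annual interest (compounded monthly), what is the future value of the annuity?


Future value of an ordinary annuity: FV = PMT × ((1 + r)^n − 1) / r
Monthly rate r = 0.035/12 ≈ 0.00291667, n = 96
FV = $900.00 × ((1 + 0.035/12)^96 − 1) / (0.035/12)
FV = $900.00 × 110.602523
FV = $99,542.27

FV = PMT × ((1+r)^n - 1)/r = $99,542.27


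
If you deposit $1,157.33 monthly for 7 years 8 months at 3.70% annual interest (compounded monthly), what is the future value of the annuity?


Future value of an ordinary annuity: FV = PMT × ((1 + r)^n − 1) / r
Monthly rate r = 0.037/12 ≈ 0.00308333, n = 92
FV = $1,157.33 × ((1 + 0.037/12)^92 − 1) / (0.037/12)
FV = $1,157.33 × 106.187272
FV = $122,893.72

FV = PMT × ((1+r)^n - 1)/r = $122,893.72


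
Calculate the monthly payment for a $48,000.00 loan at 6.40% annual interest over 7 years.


Loan payment formula: PMT = PV × r / (1 − (1 + r)^(−n))
Monthly rate r = 0.064/12 ≈ 0.00533333, n = 84 months
Denominator: 1 − (1 + 0.064/12)^(−84) = 0.360334
PMT = $48,000.00 × (0.064/12) / 0.360334
PMT = $710.45 per month

PMT = PV × r / (1-(1+r)^(-n)) = $710.45/month


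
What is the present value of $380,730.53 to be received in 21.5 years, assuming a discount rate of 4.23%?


Present value formula: PV = FV / (1 + r)^t
PV = $380,730.53 / (1 + 0.0423)^21.5
PV = $380,730.53 / 2.43693453
PV = $156,233.38

PV = FV / (1 + r)^t = $156,233.38


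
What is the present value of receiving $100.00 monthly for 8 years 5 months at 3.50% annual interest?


Present value of an ordinary annuity: PV = PMT × (1 − (1 + r)^(−n)) / r
Monthly rate r = 0.035/12 ≈ 0.00291667, n = 101
PV = $100.00 × (1 − (1 + 0.035/12)^(−101)) / (0.035/12)
PV = $100.00 × 87.373267
PV = $8,737.33

PV = PMT × (1-(1+r)^(-n))/r = $8,737.33


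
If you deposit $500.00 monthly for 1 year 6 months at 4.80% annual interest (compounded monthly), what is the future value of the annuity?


Future value of an ordinary annuity: FV = PMT × ((1 + r)^n − 1) / r
Monthly rate r = 0.048/12 = 0.004, n = 18
FV = $500.00 × ((1 + 0.048/12)^18 − 1) / (0.048/12)
FV = $500.00 × 18.625254
FV = $9,312.63

FV = PMT × ((1+r)^n - 1)/r = $9,312.63


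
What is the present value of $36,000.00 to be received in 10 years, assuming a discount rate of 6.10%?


Present value formula: PV = FV / (1 + r)^t
PV = $36,000.00 / (1 + 0.061)^10
PV = $36,000.00 / 1.807814
PV = $19,913.55

PV = FV / (1 + r)^t = $19,913.55


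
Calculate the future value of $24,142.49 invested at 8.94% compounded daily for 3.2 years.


Compound interest formula: A = P(1 + r/n)^(nt)
A = $24,142.49 × (1 + 0.0894/365)^(365 × 3.2)
Growth factor: (1 + 0.0894/365)^1168 = 1.3311523
A = $24,142.49 × 1.3311523
A = $32,137.33

A = P(1 + r/n)^(nt) = $32,137.33


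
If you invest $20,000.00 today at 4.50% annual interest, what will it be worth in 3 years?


Future value formula: FV = PV × (1 + r)^t
FV = $20,000.00 × (1 + 0.045)^3
FV = $20,000.00 × 1.141166
FV = $22,823.32

FV = PV × (1 + r)^t = $22,823.32


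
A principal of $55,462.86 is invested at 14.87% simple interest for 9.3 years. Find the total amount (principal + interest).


Total amount formula: A = P(1 + rt) = P + P·r·t
Interest: I = P × r × t = $55,462.86 × 0.1487 × 9.3 = $76,700.14
A = P + I = $55,462.86 + $76,700.14 = $132,163.00

A = P + I = P(1 + rt) = $132,163.00


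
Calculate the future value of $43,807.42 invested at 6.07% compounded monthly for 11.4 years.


Compound interest formula: A = P(1 + r/n)^(nt)
A = $43,807.42 × (1 + 0.0607/12)^(12 × 11.4)
Growth factor: (1 + 0.0607/12)^136.8 = 1.9941856
A = $43,807.42 × 1.9941856
A = $87,360.13

A = P(1 + r/n)^(nt) = $87,360.13


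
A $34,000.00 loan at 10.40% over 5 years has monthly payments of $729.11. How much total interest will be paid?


Total paid over the life of the loan = PMT × n.
Total paid = $729.11 × 60 = $43,746.60
Total interest = total paid − principal = $43,746.60 − $34,000.00 = $9,746.60

Total interest = (PMT × n) - PV = $9,746.60


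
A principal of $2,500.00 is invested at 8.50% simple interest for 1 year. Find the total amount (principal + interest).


Total amount formula: A = P(1 + rt) = P + P·r·t
Interest: I = P × r × t = $2,500.00 × 0.085 × 1 = $212.50
A = P + I = $2,500.00 + $212.50 = $2,712.50

A = P + I = P(1 + rt) = $2,712.50


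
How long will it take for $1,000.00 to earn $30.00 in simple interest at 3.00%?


Rearrange the simple interest formula for t:
I = P × r × t  ⇒  t = I / (P × r)
t = $30.00 / ($1,000.00 × 0.03)
t = 1

t = I/(P×r) = 1 year


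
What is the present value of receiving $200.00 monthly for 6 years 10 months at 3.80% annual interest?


Present value of an ordinary annuity: PV = PMT × (1 − (1 + r)^(−n)) / r
Monthly rate r = 0.038/12 ≈ 0.00316667, n = 82
PV = $200.00 × (1 − (1 + 0.038/12)^(−82)) / (0.038/12)
PV = $200.00 × 72.118371
PV = $14,423.67

PV = PMT × (1-(1+r)^(-n))/r = $14,423.67


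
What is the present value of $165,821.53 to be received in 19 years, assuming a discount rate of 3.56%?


Present value formula: PV = FV / (1 + r)^t
PV = $165,821.53 / (1 + 0.0356)^19
PV = $165,821.53 / 1.94378754
PV = $85,308.46

PV = FV / (1 + r)^t = $85,308.46


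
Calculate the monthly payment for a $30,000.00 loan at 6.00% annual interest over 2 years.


Loan payment formula: PMT = PV × r / (1 − (1 + r)^(−n))
Monthly rate r = 0.06/12 = 0.005, n = 24 months
Denominator: 1 − (1 + 0.06/12)^(−24) = 0.112814
PMT = $30,000.00 × (0.06/12) / 0.112814
PMT = $1,329.62 per month

PMT = PV × r / (1-(1+r)^(-n)) = $1,329.62/month


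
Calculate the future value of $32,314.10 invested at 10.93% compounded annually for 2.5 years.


Compound interest formula: A = P(1 + r/n)^(nt)
A = $32,314.10 × (1 + 0.1093/1)^(1 × 2.5)
Growth factor: (1 + 0.1093/1)^2.5 = 1.2960523
A = $32,314.10 × 1.2960523
A = $41,880.76

A = P(1 + r/n)^(nt) = $41,880.76


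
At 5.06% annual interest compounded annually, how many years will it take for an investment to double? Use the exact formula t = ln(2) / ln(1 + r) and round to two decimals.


Doubling condition: (1 + r)^t = 2
Take ln of both sides: t × ln(1 + r) = ln(2)
t = ln(2) / ln(1 + r)
t = 0.693147 / 0.049361
t = 14.04

t = ln(2) / ln(1 + r) = 14.04 years


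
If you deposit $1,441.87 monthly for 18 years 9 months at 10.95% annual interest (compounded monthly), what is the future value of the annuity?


Future value of an ordinary annuity: FV = PMT × ((1 + r)^n − 1) / r
Monthly rate r = 0.1095/12 = 0.009125, n = 225
FV = $1,441.87 × ((1 + 0.1095/12)^225 − 1) / (0.1095/12)
FV = $1,441.87 × 736.438230
FV = $1,061,848.19

FV = PMT × ((1+r)^n - 1)/r = $1,061,848.19


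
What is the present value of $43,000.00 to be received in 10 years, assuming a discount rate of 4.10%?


Present value formula: PV = FV / (1 + r)^t
PV = $43,000.00 / (1 + 0.041)^10
PV = $43,000.00 / 1.494539
PV = $28,771.41

PV = FV / (1 + r)^t = $28,771.41


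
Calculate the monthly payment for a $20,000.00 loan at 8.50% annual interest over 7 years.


Loan payment formula: PMT = PV × r / (1 − (1 + r)^(−n))
Monthly rate r = 0.085/12 ≈ 0.00708333, n = 84 months
Denominator: 1 − (1 + 0.085/12)^(−84) = 0.447279
PMT = $20,000.00 × (0.085/12) / 0.447279
PMT = $316.73 per month

PMT = PV × r / (1-(1+r)^(-n)) = $316.73/month


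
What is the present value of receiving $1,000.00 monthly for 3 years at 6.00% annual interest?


Present value of an ordinary annuity: PV = PMT × (1 − (1 + r)^(−n)) / r
Monthly rate r = 0.06/12 = 0.005, n = 36
PV = $1,000.00 × (1 − (1 + 0.06/12)^(−36)) / (0.06/12)
PV = $1,000.00 × 32.871016
PV = $32,871.02

PV = PMT × (1-(1+r)^(-n))/r = $32,871.02


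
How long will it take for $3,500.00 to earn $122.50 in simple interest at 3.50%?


Rearrange the simple interest formula for t:
I = P × r × t  ⇒  t = I / (P × r)
t = $122.50 / ($3,500.00 × 0.035)
t = 1

t = I/(P×r) = 1 year


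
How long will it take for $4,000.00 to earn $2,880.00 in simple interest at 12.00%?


Rearrange the simple interest formula for t:
I = P × r × t  ⇒  t = I / (P × r)
t = $2,880.00 / ($4,000.00 × 0.12)
t = 6

t = I/(P×r) = 6 years


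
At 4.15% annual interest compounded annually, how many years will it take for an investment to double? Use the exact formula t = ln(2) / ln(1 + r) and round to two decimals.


Doubling condition: (1 + r)^t = 2
Take ln of both sides: t × ln(1 + r) = ln(2)
t = ln(2) / ln(1 + r)
t = 0.693147 / 0.040662
t = 17.05

t = ln(2) / ln(1 + r) = 17.05 years


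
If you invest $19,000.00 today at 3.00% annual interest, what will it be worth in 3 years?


Future value formula: FV = PV × (1 + r)^t
FV = $19,000.00 × (1 + 0.03)^3
FV = $19,000.00 × 1.092727
FV = $20,761.81

FV = PV × (1 + r)^t = $20,761.81


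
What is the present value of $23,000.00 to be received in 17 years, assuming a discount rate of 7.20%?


Present value formula: PV = FV / (1 + r)^t
PV = $23,000.00 / (1 + 0.072)^17
PV = $23,000.00 / 3.260704
PV = $7,053.69

PV = FV / (1 + r)^t = $7,053.69


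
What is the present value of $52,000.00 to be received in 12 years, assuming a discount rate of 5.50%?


Present value formula: PV = FV / (1 + r)^t
PV = $52,000.00 / (1 + 0.055)^12
PV = $52,000.00 / 1.9012075
PV = $27,351.04

PV = FV / (1 + r)^t = $27,351.04


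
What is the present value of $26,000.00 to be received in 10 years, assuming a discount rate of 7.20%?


Present value formula: PV = FV / (1 + r)^t
PV = $26,000.00 / (1 + 0.072)^10
PV = $26,000.00 / 2.0042314
PV = $12,972.55

PV = FV / (1 + r)^t = $12,972.55


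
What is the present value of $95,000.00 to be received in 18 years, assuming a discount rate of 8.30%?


Present value formula: PV = FV / (1 + r)^t
PV = $95,000.00 / (1 + 0.083)^18
PV = $95,000.00 / 4.200609
PV = $22,615.77

PV = FV / (1 + r)^t = $22,615.77


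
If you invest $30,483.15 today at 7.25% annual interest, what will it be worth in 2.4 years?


Future value formula: FV = PV × (1 + r)^t
FV = $30,483.15 × (1 + 0.0725)^2.4
FV = $30,483.15 × 1.18291495
FV = $36,058.97

FV = PV × (1 + r)^t = $36,058.97


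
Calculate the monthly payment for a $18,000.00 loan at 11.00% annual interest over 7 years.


Loan payment formula: PMT = PV × r / (1 − (1 + r)^(−n))
Monthly rate r = 0.11/12 ≈ 0.00916667, n = 84 months
Denominator: 1 − (1 + 0.11/12)^(−84) = 0.535360
PMT = $18,000.00 × (0.11/12) / 0.535360
PMT = $308.20 per month

PMT = PV × r / (1-(1+r)^(-n)) = $308.20/month


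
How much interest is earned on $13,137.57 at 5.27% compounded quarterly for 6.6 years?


Compound interest earned = final amount − principal.
A = P(1 + r/n)^(nt) = $13,137.57 × (1 + 0.0527/4)^(4 × 6.6) = $18,560.30
Interest = A − P = $18,560.30 − $13,137.57 = $5,422.73

Interest = A - P = $5,422.73


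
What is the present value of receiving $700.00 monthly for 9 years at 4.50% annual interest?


Present value of an ordinary annuity: PV = PMT × (1 − (1 + r)^(−n)) / r
Monthly rate r = 0.045/12 = 0.00375, n = 108
PV = $700.00 × (1 − (1 + 0.045/12)^(−108)) / (0.045/12)
PV = $700.00 × 88.671407
PV = $62,069.98

PV = PMT × (1-(1+r)^(-n))/r = $62,069.98


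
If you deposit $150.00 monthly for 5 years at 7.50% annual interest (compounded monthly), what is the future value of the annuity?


Future value of an ordinary annuity: FV = PMT × ((1 + r)^n − 1) / r
Monthly rate r = 0.075/12 = 0.00625, n = 60
FV = $150.00 × ((1 + 0.075/12)^60 − 1) / (0.075/12)
FV = $150.00 × 72.527105
FV = $10,879.07

FV = PMT × ((1+r)^n - 1)/r = $10,879.07


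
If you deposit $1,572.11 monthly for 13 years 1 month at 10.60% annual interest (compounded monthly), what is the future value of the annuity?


Future value of an ordinary annuity: FV = PMT × ((1 + r)^n − 1) / r
Monthly rate r = 0.106/12 ≈ 0.00883333, n = 157
FV = $1,572.11 × ((1 + 0.106/12)^157 − 1) / (0.106/12)
FV = $1,572.11 × 337.116226
FV = $529,983.79

FV = PMT × ((1+r)^n - 1)/r = $529,983.79


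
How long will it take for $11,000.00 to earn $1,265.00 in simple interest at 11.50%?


Rearrange the simple interest formula for t:
I = P × r × t  ⇒  t = I / (P × r)
t = $1,265.00 / ($11,000.00 × 0.115)
t = 1

t = I/(P×r) = 1 year


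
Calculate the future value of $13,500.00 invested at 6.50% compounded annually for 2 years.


Compound interest formula: A = P(1 + r/n)^(nt)
A = $13,500.00 × (1 + 0.065/1)^(1 × 2)
Growth factor: (1 + 0.065/1)^2 = 1.134225
A = $13,500.00 × 1.134225
A = $15,312.04

A = P(1 + r/n)^(nt) = $15,312.04


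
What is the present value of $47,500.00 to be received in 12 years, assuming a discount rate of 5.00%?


Present value formula: PV = FV / (1 + r)^t
PV = $47,500.00 / (1 + 0.05)^12
PV = $47,500.00 / 1.795856
PV = $26,449.78

PV = FV / (1 + r)^t = $26,449.78


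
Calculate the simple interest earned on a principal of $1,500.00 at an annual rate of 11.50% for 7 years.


Simple interest formula: I = P × r × t
I = $1,500.00 × 0.115 × 7
I = $1,207.50

I = P × r × t = $1,207.50


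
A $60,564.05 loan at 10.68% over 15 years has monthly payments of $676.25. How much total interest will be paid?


Total paid over the life of the loan = PMT × n.
Total paid = $676.25 × 180 = $121,725.00
Total interest = total paid − principal = $121,725.00 − $60,564.05 = $61,160.95

Total interest = (PMT × n) - PV = $61,160.95


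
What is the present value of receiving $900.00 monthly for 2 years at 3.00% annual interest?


Present value of an ordinary annuity: PV = PMT × (1 − (1 + r)^(−n)) / r
Monthly rate r = 0.03/12 = 0.0025, n = 24
PV = $900.00 × (1 − (1 + 0.03/12)^(−24)) / (0.03/12)
PV = $900.00 × 23.265980
PV = $20,939.38

PV = PMT × (1-(1+r)^(-n))/r = $20,939.38


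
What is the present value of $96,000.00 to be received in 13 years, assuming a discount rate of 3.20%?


Present value formula: PV = FV / (1 + r)^t
PV = $96,000.00 / (1 + 0.032)^13
PV = $96,000.00 / 1.5060385
PV = $63,743.39

PV = FV / (1 + r)^t = $63,743.39


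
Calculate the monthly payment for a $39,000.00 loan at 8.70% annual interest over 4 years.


Loan payment formula: PMT = PV × r / (1 − (1 + r)^(−n))
Monthly rate r = 0.087/12 = 0.00725, n = 48 months
Denominator: 1 − (1 + 0.087/12)^(−48) = 0.293014
PMT = $39,000.00 × (0.087/12) / 0.293014
PMT = $964.97 per month

PMT = PV × r / (1-(1+r)^(-n)) = $964.97/month


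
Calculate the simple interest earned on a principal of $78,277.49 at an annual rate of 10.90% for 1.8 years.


Simple interest formula: I = P × r × t
I = $78,277.49 × 0.109 × 1.8
I = $15,358.04

I = P × r × t = $15,358.04


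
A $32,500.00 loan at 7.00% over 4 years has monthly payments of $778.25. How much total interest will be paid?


Total paid over the life of the loan = PMT × n.
Total paid = $778.25 × 48 = $37,356.00
Total interest = total paid − principal = $37,356.00 − $32,500.00 = $4,856.00

Total interest = (PMT × n) - PV = $4,856.00


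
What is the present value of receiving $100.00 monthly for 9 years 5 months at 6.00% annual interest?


Present value of an ordinary annuity: PV = PMT × (1 − (1 + r)^(−n)) / r
Monthly rate r = 0.06/12 = 0.005, n = 113
PV = $100.00 × (1 − (1 + 0.06/12)^(−113)) / (0.06/12)
PV = $100.00 × 86.167829
PV = $8,616.78

PV = PMT × (1-(1+r)^(-n))/r = $8,616.78


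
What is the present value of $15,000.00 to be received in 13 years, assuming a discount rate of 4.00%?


Present value formula: PV = FV / (1 + r)^t
PV = $15,000.00 / (1 + 0.04)^13
PV = $15,000.00 / 1.665074
PV = $9,008.61

PV = FV / (1 + r)^t = $9,008.61


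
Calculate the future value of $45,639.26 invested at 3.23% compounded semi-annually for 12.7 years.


Compound interest formula: A = P(1 + r/n)^(nt)
A = $45,639.26 × (1 + 0.0323/2)^(2 × 12.7)
Growth factor: (1 + 0.0323/2)^25.4 = 1.5022031
A = $45,639.26 × 1.5022031
A = $68,559.44

A = P(1 + r/n)^(nt) = $68,559.44


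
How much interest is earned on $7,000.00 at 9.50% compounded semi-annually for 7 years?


Compound interest earned = final amount − principal.
A = P(1 + r/n)^(nt) = $7,000.00 × (1 + 0.095/2)^(2 × 7) = $13,404.62
Interest = A − P = $13,404.62 − $7,000.00 = $6,404.62

Interest = A - P = $6,404.62


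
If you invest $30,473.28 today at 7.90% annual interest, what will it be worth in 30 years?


Future value formula: FV = PV × (1 + r)^t
FV = $30,473.28 × (1 + 0.079)^30
FV = $30,473.28 × 9.7868592
FV = $298,237.70

FV = PV × (1 + r)^t = $298,237.70


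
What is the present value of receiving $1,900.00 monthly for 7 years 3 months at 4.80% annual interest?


Present value of an ordinary annuity: PV = PMT × (1 − (1 + r)^(−n)) / r
Monthly rate r = 0.048/12 = 0.004, n = 87
PV = $1,900.00 × (1 − (1 + 0.048/12)^(−87)) / (0.048/12)
PV = $1,900.00 × 73.352704
PV = $139,370.14

PV = PMT × (1-(1+r)^(-n))/r = $139,370.14


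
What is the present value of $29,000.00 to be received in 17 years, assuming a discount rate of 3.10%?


Present value formula: PV = FV / (1 + r)^t
PV = $29,000.00 / (1 + 0.031)^17
PV = $29,000.00 / 1.6803406
PV = $17,258.41

PV = FV / (1 + r)^t = $17,258.41


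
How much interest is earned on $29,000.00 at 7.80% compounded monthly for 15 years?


Compound interest earned = final amount − principal.
A = P(1 + r/n)^(nt) = $29,000.00 × (1 + 0.078/12)^(12 × 15) = $93,084.69
Interest = A − P = $93,084.69 − $29,000.00 = $64,084.69

Interest = A - P = $64,084.69


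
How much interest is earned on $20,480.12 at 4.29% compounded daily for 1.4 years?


Compound interest earned = final amount − principal.
A = P(1 + r/n)^(nt) = $20,480.12 × (1 + 0.0429/365)^(365 × 1.4) = $21,747.77
Interest = A − P = $21,747.77 − $20,480.12 = $1,267.65

Interest = A - P = $1,267.65


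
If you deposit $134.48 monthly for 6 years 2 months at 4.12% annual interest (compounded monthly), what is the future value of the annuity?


Future value of an ordinary annuity: FV = PMT × ((1 + r)^n − 1) / r
Monthly rate r = 0.0412/12 ≈ 0.00343333, n = 74
FV = $134.48 × ((1 + 0.0412/12)^74 − 1) / (0.0412/12)
FV = $134.48 × 84.086461
FV = $11,307.95

FV = PMT × ((1+r)^n - 1)/r = $11,307.95


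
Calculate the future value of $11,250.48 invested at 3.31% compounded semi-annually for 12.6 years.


Compound interest formula: A = P(1 + r/n)^(nt)
A = $11,250.48 × (1 + 0.0331/2)^(2 × 12.6)
Growth factor: (1 + 0.0331/2)^25.2 = 1.512322
A = $11,250.48 × 1.512322
A = $17,014.35

A = P(1 + r/n)^(nt) = $17,014.35


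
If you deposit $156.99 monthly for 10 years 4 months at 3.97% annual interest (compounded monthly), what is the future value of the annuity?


Future value of an ordinary annuity: FV = PMT × ((1 + r)^n − 1) / r
Monthly rate r = 0.0397/12 ≈ 0.00330833, n = 124
FV = $156.99 × ((1 + 0.0397/12)^124 − 1) / (0.0397/12)
FV = $156.99 × 152.992218
FV = $24,018.25

FV = PMT × ((1+r)^n - 1)/r = $24,018.25


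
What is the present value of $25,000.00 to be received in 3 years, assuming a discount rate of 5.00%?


Present value formula: PV = FV / (1 + r)^t
PV = $25,000.00 / (1 + 0.05)^3
PV = $25,000.00 / 1.157625
PV = $21,595.94

PV = FV / (1 + r)^t = $21,595.94


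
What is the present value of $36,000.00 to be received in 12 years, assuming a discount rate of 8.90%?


Present value formula: PV = FV / (1 + r)^t
PV = $36,000.00 / (1 + 0.089)^12
PV = $36,000.00 / 2.7818554
PV = $12,941.00

PV = FV / (1 + r)^t = $12,941.00


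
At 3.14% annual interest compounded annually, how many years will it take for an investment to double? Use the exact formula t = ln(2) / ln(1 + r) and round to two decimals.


Doubling condition: (1 + r)^t = 2
Take ln of both sides: t × ln(1 + r) = ln(2)
t = ln(2) / ln(1 + r)
t = 0.693147 / 0.030917
t = 22.42

t = ln(2) / ln(1 + r) = 22.42 years


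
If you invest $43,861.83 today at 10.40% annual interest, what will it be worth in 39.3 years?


Future value formula: FV = PV × (1 + r)^t
FV = $43,861.83 × (1 + 0.104)^39.3
FV = $43,861.83 × 48.8297594
FV = $2,141,762.61

FV = PV × (1 + r)^t = $2,141,762.61


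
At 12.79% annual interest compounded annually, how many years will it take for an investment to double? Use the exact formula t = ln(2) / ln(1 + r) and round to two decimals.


Doubling condition: (1 + r)^t = 2
Take ln of both sides: t × ln(1 + r) = ln(2)
t = ln(2) / ln(1 + r)
t = 0.693147 / 0.120357
t = 5.76

t = ln(2) / ln(1 + r) = 5.76 years


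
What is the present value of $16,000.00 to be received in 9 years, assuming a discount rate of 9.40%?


Present value formula: PV = FV / (1 + r)^t
PV = $16,000.00 / (1 + 0.094)^9
PV = $16,000.00 / 2.244688
PV = $7,127.94

PV = FV / (1 + r)^t = $7,127.94


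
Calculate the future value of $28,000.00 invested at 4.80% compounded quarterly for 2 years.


Compound interest formula: A = P(1 + r/n)^(nt)
A = $28,000.00 × (1 + 0.048/4)^(4 × 2)
Growth factor: (1 + 0.048/4)^8 = 1.1001302
A = $28,000.00 × 1.1001302
A = $30,803.65

A = P(1 + r/n)^(nt) = $30,803.65


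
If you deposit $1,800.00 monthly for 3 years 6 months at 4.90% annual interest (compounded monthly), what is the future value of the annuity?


Future value of an ordinary annuity: FV = PMT × ((1 + r)^n − 1) / r
Monthly rate r = 0.049/12 ≈ 0.00408333, n = 42
FV = $1,800.00 × ((1 + 0.049/12)^42 − 1) / (0.049/12)
FV = $1,800.00 × 45.715026
FV = $82,287.05

FV = PMT × ((1+r)^n - 1)/r = $82,287.05


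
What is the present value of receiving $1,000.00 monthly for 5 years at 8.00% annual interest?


Present value of an ordinary annuity: PV = PMT × (1 − (1 + r)^(−n)) / r
Monthly rate r = 0.08/12 ≈ 0.00666667, n = 60
PV = $1,000.00 × (1 − (1 + 0.08/12)^(−60)) / (0.08/12)
PV = $1,000.00 × 49.318433
PV = $49,318.43

PV = PMT × (1-(1+r)^(-n))/r = $49,318.43


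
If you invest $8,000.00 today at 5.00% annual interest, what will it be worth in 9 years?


Future value formula: FV = PV × (1 + r)^t
FV = $8,000.00 × (1 + 0.05)^9
FV = $8,000.00 × 1.5513282
FV = $12,410.63

FV = PV × (1 + r)^t = $12,410.63


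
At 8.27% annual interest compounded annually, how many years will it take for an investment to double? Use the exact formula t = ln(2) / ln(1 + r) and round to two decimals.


Doubling condition: (1 + r)^t = 2
Take ln of both sides: t × ln(1 + r) = ln(2)
t = ln(2) / ln(1 + r)
t = 0.693147 / 0.079458
t = 8.72

t = ln(2) / ln(1 + r) = 8.72 years


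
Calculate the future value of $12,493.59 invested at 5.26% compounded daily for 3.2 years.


Compound interest formula: A = P(1 + r/n)^(nt)
A = $12,493.59 × (1 + 0.0526/365)^(365 × 3.2)
Growth factor: (1 + 0.0526/365)^1168 = 1.183301
A = $12,493.59 × 1.183301
A = $14,783.68

A = P(1 + r/n)^(nt) = $14,783.68


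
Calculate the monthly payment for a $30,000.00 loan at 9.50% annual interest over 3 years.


Loan payment formula: PMT = PV × r / (1 − (1 + r)^(−n))
Monthly rate r = 0.095/12 ≈ 0.00791667, n = 36 months
Denominator: 1 − (1 + 0.095/12)^(−36) = 0.247141
PMT = $30,000.00 × (0.095/12) / 0.247141
PMT = $960.99 per month

PMT = PV × r / (1-(1+r)^(-n)) = $960.99/month


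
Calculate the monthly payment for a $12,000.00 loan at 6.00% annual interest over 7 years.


Loan payment formula: PMT = PV × r / (1 − (1 + r)^(−n))
Monthly rate r = 0.06/12 = 0.005, n = 84 months
Denominator: 1 − (1 + 0.06/12)^(−84) = 0.342265
PMT = $12,000.00 × (0.06/12) / 0.342265
PMT = $175.30 per month

PMT = PV × r / (1-(1+r)^(-n)) = $175.30/month


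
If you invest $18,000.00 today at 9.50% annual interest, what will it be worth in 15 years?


Future value formula: FV = PV × (1 + r)^t
FV = $18,000.00 × (1 + 0.095)^15
FV = $18,000.00 × 3.9013219
FV = $70,223.79

FV = PV × (1 + r)^t = $70,223.79


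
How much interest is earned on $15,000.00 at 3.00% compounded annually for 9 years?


Compound interest earned = final amount − principal.
A = P(1 + r/n)^(nt) = $15,000.00 × (1 + 0.03/1)^(1 × 9) = $19,571.60
Interest = A − P = $19,571.60 − $15,000.00 = $4,571.60

Interest = A - P = $4,571.60


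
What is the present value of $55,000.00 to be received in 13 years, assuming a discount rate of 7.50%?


Present value formula: PV = FV / (1 + r)^t
PV = $55,000.00 / (1 + 0.075)^13
PV = $55,000.00 / 2.560413
PV = $21,480.91

PV = FV / (1 + r)^t = $21,480.91


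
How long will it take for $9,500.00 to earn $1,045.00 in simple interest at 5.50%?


Rearrange the simple interest formula for t:
I = P × r × t  ⇒  t = I / (P × r)
t = $1,045.00 / ($9,500.00 × 0.055)
t = 2

t = I/(P×r) = 2 years


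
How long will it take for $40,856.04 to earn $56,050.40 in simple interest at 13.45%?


Rearrange the simple interest formula for t:
I = P × r × t  ⇒  t = I / (P × r)
t = $56,050.40 / ($40,856.04 × 0.1345)
t = 10.2

t = I/(P×r) = 10.2 years


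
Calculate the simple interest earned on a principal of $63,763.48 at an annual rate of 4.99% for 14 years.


Simple interest formula: I = P × r × t
I = $63,763.48 × 0.0499 × 14
I = $44,545.17

I = P × r × t = $44,545.17


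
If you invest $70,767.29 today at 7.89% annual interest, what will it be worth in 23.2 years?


Future value formula: FV = PV × (1 + r)^t
FV = $70,767.29 × (1 + 0.0789)^23.2
FV = $70,767.29 × 5.8232265
FV = $412,093.96

FV = PV × (1 + r)^t = $412,093.96


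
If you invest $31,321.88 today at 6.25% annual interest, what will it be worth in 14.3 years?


Future value formula: FV = PV × (1 + r)^t
FV = $31,321.88 × (1 + 0.0625)^14.3
FV = $31,321.88 × 2.3795993
FV = $74,533.52

FV = PV × (1 + r)^t = $74,533.52


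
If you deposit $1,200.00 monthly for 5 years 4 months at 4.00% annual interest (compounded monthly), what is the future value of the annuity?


Future value of an ordinary annuity: FV = PMT × ((1 + r)^n − 1) / r
Monthly rate r = 0.04/12 ≈ 0.00333333, n = 64
FV = $1,200.00 × ((1 + 0.04/12)^64 − 1) / (0.04/12)
FV = $1,200.00 × 71.207439
FV = $85,448.93

FV = PMT × ((1+r)^n - 1)/r = $85,448.93


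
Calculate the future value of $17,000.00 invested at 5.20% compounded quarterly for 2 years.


Compound interest formula: A = P(1 + r/n)^(nt)
A = $17,000.00 × (1 + 0.052/4)^(4 × 2)
Growth factor: (1 + 0.052/4)^8 = 1.108857
A = $17,000.00 × 1.108857
A = $18,850.57

A = P(1 + r/n)^(nt) = $18,850.57


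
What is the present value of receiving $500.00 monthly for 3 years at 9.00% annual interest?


Present value of an ordinary annuity: PV = PMT × (1 − (1 + r)^(−n)) / r
Monthly rate r = 0.09/12 = 0.0075, n = 36
PV = $500.00 × (1 − (1 + 0.09/12)^(−36)) / (0.09/12)
PV = $500.00 × 31.446805
PV = $15,723.40

PV = PMT × (1-(1+r)^(-n))/r = $15,723.40


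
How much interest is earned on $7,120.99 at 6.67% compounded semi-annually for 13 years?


Compound interest earned = final amount − principal.
A = P(1 + r/n)^(nt) = $7,120.99 × (1 + 0.0667/2)^(2 × 13) = $16,709.90
Interest = A − P = $16,709.90 − $7,120.99 = $9,588.91

Interest = A - P = $9,588.91


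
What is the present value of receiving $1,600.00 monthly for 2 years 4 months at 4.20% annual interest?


Present value of an ordinary annuity: PV = PMT × (1 − (1 + r)^(−n)) / r
Monthly rate r = 0.042/12 = 0.0035, n = 28
PV = $1,600.00 × (1 − (1 + 0.042/12)^(−28)) / (0.042/12)
PV = $1,600.00 × 26.6274156
PV = $42,603.86

PV = PMT × (1-(1+r)^(-n))/r = $42,603.86


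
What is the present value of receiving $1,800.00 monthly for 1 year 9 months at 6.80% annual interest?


Present value of an ordinary annuity: PV = PMT × (1 − (1 + r)^(−n)) / r
Monthly rate r = 0.068/12 ≈ 0.00566667, n = 21
PV = $1,800.00 × (1 − (1 + 0.068/12)^(−21)) / (0.068/12)
PV = $1,800.00 × 19.745989
PV = $35,542.78

PV = PMT × (1-(1+r)^(-n))/r = $35,542.78


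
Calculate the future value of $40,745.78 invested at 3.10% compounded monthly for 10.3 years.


Compound interest formula: A = P(1 + r/n)^(nt)
A = $40,745.78 × (1 + 0.031/12)^(12 × 10.3)
Growth factor: (1 + 0.031/12)^123.6 = 1.3755976
A = $40,745.78 × 1.3755976
A = $56,049.80

A = P(1 + r/n)^(nt) = $56,049.80


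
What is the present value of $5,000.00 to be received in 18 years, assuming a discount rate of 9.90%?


Present value formula: PV = FV / (1 + r)^t
PV = $5,000.00 / (1 + 0.099)^18
PV = $5,000.00 / 5.469636
PV = $914.14

PV = FV / (1 + r)^t = $914.14


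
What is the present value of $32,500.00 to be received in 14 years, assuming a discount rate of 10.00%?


Present value formula: PV = FV / (1 + r)^t
PV = $32,500.00 / (1 + 0.1)^14
PV = $32,500.00 / 3.797498
PV = $8,558.27

PV = FV / (1 + r)^t = $8,558.27


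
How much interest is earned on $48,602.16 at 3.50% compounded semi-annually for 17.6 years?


Compound interest earned = final amount − principal.
A = P(1 + r/n)^(nt) = $48,602.16 × (1 + 0.035/2)^(2 × 17.6) = $89,509.08
Interest = A − P = $89,509.08 − $48,602.16 = $40,906.92

Interest = A - P = $40,906.92


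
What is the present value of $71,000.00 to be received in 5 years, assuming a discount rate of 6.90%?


Present value formula: PV = FV / (1 + r)^t
PV = $71,000.00 / (1 + 0.069)^5
PV = $71,000.00 / 1.396010
PV = $50,859.23

PV = FV / (1 + r)^t = $50,859.23
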